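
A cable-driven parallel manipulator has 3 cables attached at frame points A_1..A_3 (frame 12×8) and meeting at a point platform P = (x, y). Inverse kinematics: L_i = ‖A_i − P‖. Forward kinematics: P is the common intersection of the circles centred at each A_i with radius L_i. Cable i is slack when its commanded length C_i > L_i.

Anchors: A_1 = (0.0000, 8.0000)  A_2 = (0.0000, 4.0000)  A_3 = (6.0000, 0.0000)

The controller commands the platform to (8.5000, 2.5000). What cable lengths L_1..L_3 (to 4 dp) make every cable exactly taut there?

(10.1242, 8.6313, 3.5355)

cable 1: Δx=-8.5000, Δy=5.5000; L_1 = √(Δx²+Δy²) = 10.1242
cable 2: Δx=-8.5000, Δy=1.5000; L_2 = √(Δx²+Δy²) = 8.6313
cable 3: Δx=-2.5000, Δy=-2.5000; L_3 = √(Δx²+Δy²) = 3.5355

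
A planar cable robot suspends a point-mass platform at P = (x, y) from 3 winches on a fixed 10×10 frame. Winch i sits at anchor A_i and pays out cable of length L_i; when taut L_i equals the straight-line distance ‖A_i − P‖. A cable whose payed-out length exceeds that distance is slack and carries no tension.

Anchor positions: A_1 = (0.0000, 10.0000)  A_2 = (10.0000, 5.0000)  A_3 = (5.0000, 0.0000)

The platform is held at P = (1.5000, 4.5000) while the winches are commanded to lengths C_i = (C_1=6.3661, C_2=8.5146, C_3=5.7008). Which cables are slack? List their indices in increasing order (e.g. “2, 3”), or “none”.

i=1: geometric 5.7009 vs commanded 6.3661 ⇒ slack
i=2: geometric 8.5147 vs commanded 8.5146 ⇒ taut
i=3: geometric 5.7009 vs commanded 5.7008 ⇒ taut

1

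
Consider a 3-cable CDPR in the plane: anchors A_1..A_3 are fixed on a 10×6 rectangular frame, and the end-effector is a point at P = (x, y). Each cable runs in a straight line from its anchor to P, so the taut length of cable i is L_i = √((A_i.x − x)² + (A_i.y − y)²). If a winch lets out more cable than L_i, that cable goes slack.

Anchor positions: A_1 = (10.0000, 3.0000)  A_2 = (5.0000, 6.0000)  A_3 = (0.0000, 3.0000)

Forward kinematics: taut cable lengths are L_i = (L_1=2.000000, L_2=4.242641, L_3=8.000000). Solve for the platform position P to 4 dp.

circle eqns → linear via eq_j − eq_1; set q_j = A_j·A_j − L_j²
q_1 = 100.0000+9.0000−4.0000 = 105.0000
10.0000·x − 6.0000·y = q_1−q_2 = 62.0000
20.0000·x + 0.0000·y = q_1−q_3 = 160.0000
solve first two rows → x=8.0000, y=3.0000

(8.0000, 3.0000)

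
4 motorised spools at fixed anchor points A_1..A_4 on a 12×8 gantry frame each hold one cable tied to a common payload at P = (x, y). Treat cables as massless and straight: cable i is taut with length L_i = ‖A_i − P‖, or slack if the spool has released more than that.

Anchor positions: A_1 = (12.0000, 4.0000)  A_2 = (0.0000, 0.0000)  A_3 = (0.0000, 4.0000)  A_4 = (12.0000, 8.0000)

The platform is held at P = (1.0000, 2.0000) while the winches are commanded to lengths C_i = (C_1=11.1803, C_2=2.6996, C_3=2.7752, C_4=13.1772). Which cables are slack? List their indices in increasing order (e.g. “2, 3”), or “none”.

2, 3, 4

i=1: geometric 11.1803 vs commanded 11.1803 ⇒ taut
i=2: geometric 2.2361 vs commanded 2.6996 ⇒ slack
i=3: geometric 2.2361 vs commanded 2.7752 ⇒ slack
i=4: geometric 12.5300 vs commanded 13.1772 ⇒ slack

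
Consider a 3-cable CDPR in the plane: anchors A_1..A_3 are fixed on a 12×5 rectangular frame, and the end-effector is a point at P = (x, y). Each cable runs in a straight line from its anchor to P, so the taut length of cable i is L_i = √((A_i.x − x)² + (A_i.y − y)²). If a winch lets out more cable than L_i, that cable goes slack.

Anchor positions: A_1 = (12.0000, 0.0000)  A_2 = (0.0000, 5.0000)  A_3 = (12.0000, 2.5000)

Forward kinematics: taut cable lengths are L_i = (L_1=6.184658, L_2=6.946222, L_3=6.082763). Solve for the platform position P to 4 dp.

each cable: (A_i−P)·(A_i−P) = L_i²; let k_i = ‖A_i‖²−L_i²
k_1 = 144.0000+0.0000−38.2500 = 105.7500
row 1: 24.0000x − 10.0000y = 129.0000  (k_2=-23.2500)
row 2: 0.0000x − 5.0000y = -7.5000  (k_3=113.2500)
Cramer on rows 1–2 → x = 6.0000, y = 1.5000

(6.0000, 1.5000)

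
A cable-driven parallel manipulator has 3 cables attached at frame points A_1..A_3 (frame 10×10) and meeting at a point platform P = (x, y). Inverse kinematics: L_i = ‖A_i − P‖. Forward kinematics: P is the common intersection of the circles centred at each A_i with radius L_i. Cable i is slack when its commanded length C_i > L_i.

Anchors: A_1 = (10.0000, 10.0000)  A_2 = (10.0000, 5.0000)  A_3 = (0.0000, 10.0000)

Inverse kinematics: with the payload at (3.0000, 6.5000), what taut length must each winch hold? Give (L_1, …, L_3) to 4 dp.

(7.8262, 7.1589, 4.6098)

cable 1: Δx=7.0000, Δy=3.5000; L_1 = √(Δx²+Δy²) = 7.8262
cable 2: Δx=7.0000, Δy=-1.5000; L_2 = √(Δx²+Δy²) = 7.1589
cable 3: Δx=-3.0000, Δy=3.5000; L_3 = √(Δx²+Δy²) = 4.6098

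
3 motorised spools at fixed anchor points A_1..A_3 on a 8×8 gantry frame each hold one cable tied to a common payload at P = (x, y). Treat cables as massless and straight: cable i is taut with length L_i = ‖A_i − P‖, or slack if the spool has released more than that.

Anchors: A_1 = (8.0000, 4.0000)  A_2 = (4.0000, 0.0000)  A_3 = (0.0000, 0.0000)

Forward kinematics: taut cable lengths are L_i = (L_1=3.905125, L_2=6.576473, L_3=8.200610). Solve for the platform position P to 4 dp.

(5.0000, 6.5000)

each cable: (A_i−P)·(A_i−P) = L_i²; let c_i = ‖A_i‖²−L_i²
c_1 = 64.0000+16.0000−15.2500 = 64.7500
row 1: 8.0000x + 8.0000y = 92.0000  (c_2=-27.2500)
row 2: 16.0000x + 8.0000y = 132.0000  (c_3=-67.2500)
Cramer on rows 1–2 → x = 5.0000, y = 6.5000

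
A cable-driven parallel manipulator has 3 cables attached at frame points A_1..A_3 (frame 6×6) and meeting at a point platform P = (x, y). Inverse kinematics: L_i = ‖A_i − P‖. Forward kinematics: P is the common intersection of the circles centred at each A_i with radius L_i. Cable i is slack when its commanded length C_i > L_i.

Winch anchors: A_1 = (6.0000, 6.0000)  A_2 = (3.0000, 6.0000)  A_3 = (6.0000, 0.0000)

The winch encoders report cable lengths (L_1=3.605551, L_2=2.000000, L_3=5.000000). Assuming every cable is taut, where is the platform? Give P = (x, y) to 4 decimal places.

(3.0000, 4.0000)

each cable: (A_i−P)·(A_i−P) = L_i²; let k_i = ‖A_i‖²−L_i²
k_1 = 36.0000+36.0000−13.0000 = 59.0000
row 1: 6.0000x + 0.0000y = 18.0000  (k_2=41.0000)
row 2: 0.0000x + 12.0000y = 48.0000  (k_3=11.0000)
Cramer on rows 1–2 → x = 3.0000, y = 4.0000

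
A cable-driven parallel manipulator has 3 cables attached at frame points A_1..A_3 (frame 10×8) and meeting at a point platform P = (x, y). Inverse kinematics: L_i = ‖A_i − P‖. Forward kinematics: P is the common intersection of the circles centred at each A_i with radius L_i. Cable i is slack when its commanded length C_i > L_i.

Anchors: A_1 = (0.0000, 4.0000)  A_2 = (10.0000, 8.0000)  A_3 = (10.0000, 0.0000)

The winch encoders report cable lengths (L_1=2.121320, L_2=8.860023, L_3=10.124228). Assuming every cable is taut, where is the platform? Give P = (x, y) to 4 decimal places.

(1.5000, 5.5000)

expand ‖A_i−P‖²=L_i² and subtract eq 1 (q_i ≔ ‖A_i‖²−L_i²)
q_1 = 0.0000+16.0000−4.5000 = 11.5000
eq1−eq2 → [-20.0000  -8.0000]·P = -74.0000
eq1−eq3 → [-20.0000  8.0000]·P = 14.0000
2×2 solve → P = (1.5000, 5.5000)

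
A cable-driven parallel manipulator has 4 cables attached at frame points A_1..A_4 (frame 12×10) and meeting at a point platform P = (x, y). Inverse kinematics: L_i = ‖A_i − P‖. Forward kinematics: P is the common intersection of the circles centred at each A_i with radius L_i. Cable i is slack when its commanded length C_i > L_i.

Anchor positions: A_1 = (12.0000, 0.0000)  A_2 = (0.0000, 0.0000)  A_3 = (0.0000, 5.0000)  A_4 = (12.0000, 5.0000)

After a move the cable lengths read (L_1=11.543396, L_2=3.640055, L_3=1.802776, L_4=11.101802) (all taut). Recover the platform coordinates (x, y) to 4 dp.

(1.0000, 3.5000)

each cable: (A_i−P)·(A_i−P) = L_i²; let c_i = ‖A_i‖²−L_i²
c_1 = 144.0000+0.0000−133.2500 = 10.7500
row 1: 24.0000x + 0.0000y = 24.0000  (c_2=-13.2500)
row 2: 24.0000x − 10.0000y = -11.0000  (c_3=21.7500)
row 3: 0.0000x − 10.0000y = -35.0000  (c_4=45.7500)
Cramer on rows 1–2 → x = 1.0000, y = 3.5000
check cable 4: ‖A_4−P‖² = 123.2500 ≈ L_4² = 123.2500 ✓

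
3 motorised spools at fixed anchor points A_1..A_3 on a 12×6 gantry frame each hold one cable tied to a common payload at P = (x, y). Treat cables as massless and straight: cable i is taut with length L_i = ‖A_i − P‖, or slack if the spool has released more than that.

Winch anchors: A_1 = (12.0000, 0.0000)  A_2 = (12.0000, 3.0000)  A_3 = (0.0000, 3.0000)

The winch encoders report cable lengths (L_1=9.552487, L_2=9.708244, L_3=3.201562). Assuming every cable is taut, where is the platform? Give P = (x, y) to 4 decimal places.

circle eqns → linear via eq_j − eq_1; set k_j = A_j·A_j − L_j²
k_1 = 144.0000+0.0000−91.2500 = 52.7500
0.0000·x − 6.0000·y = k_1−k_2 = -6.0000
24.0000·x − 6.0000·y = k_1−k_3 = 54.0000
solve first two rows → x=2.5000, y=1.0000

(2.5000, 1.0000)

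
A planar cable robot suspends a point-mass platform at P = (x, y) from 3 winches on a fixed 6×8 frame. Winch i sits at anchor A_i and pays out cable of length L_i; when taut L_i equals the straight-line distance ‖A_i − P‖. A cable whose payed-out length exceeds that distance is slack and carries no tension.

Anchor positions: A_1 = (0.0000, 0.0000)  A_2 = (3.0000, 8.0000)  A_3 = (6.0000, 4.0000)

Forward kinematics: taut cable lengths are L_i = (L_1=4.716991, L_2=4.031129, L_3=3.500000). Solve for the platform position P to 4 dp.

(2.5000, 4.0000)

expand ‖A_i−P‖²=L_i² and subtract eq 1 (k_i ≔ ‖A_i‖²−L_i²)
k_1 = 0.0000+0.0000−22.2500 = -22.2500
eq1−eq2 → [-6.0000  -16.0000]·P = -79.0000
eq1−eq3 → [-12.0000  -8.0000]·P = -62.0000
2×2 solve → P = (2.5000, 4.0000)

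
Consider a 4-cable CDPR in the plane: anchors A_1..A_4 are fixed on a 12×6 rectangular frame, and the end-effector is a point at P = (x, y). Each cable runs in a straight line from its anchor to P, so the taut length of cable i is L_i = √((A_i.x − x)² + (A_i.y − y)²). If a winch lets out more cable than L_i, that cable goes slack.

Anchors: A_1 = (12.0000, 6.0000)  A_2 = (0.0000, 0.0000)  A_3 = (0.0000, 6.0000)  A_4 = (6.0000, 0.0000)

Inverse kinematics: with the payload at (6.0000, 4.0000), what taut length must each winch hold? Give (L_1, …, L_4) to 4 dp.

(6.3246, 7.2111, 6.3246, 4.0000)

cable 1: Δx=6.0000, Δy=2.0000; L_1 = √(Δx²+Δy²) = 6.3246
cable 2: Δx=-6.0000, Δy=-4.0000; L_2 = √(Δx²+Δy²) = 7.2111
cable 3: Δx=-6.0000, Δy=2.0000; L_3 = √(Δx²+Δy²) = 6.3246
cable 4: Δx=0.0000, Δy=-4.0000; L_4 = √(Δx²+Δy²) = 4.0000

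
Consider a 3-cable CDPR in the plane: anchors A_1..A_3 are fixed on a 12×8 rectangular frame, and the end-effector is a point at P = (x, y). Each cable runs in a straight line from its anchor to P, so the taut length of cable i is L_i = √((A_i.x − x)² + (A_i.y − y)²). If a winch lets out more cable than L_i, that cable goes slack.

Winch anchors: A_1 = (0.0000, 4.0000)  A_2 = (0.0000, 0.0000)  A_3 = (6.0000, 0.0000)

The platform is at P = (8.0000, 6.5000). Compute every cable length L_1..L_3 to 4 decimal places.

L_1 = √((0.0000−8.0000)² + (4.0000−6.5000)²) = 8.3815
L_2 = √((0.0000−8.0000)² + (0.0000−6.5000)²) = 10.3078
L_3 = √((6.0000−8.0000)² + (0.0000−6.5000)²) = 6.8007

(8.3815, 10.3078, 6.8007)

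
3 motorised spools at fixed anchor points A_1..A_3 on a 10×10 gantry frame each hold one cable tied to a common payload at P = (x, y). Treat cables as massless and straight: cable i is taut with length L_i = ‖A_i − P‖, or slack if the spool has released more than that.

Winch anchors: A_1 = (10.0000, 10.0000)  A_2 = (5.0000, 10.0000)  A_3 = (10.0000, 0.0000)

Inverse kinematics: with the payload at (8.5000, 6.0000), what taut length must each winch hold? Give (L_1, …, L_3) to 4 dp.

(4.2720, 5.3151, 6.1847)

L_1: Δ = A_1−P = (1.5000, 4.0000) → ‖Δ‖ = √18.2500 = 4.2720
L_2: Δ = A_2−P = (-3.5000, 4.0000) → ‖Δ‖ = √28.2500 = 5.3151
L_3: Δ = A_3−P = (1.5000, -6.0000) → ‖Δ‖ = √38.2500 = 6.1847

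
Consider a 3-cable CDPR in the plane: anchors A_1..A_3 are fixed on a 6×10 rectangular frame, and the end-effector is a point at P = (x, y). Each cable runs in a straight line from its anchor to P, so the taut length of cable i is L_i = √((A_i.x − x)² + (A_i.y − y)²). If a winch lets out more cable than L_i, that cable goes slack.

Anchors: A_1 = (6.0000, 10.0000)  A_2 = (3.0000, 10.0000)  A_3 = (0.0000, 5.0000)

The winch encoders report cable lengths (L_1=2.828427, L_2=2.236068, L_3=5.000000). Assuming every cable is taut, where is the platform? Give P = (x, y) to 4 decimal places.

(4.0000, 8.0000)

expand ‖A_i−P‖²=L_i² and subtract eq 1 (k_i ≔ ‖A_i‖²−L_i²)
k_1 = 36.0000+100.0000−8.0000 = 128.0000
eq1−eq2 → [6.0000  0.0000]·P = 24.0000
eq1−eq3 → [12.0000  10.0000]·P = 128.0000
2×2 solve → P = (4.0000, 8.0000)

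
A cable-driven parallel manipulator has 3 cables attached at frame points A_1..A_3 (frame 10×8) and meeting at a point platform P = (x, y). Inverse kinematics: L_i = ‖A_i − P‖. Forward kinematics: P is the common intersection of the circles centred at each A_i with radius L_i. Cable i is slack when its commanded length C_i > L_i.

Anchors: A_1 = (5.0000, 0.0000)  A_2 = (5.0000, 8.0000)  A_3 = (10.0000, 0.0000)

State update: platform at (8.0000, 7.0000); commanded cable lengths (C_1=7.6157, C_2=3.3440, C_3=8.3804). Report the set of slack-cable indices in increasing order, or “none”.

i=1: geometric 7.6158 vs commanded 7.6157 ⇒ taut
i=2: geometric 3.1623 vs commanded 3.3440 ⇒ slack
i=3: geometric 7.2801 vs commanded 8.3804 ⇒ slack

2, 3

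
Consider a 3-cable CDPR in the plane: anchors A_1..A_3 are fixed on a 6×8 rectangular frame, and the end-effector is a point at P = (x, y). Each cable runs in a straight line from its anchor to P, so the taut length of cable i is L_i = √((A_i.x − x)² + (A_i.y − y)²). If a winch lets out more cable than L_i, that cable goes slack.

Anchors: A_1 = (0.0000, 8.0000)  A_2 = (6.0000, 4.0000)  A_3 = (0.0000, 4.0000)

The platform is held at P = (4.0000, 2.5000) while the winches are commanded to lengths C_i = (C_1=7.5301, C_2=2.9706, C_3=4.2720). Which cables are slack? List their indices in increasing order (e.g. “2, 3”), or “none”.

1, 2

cable 1: L_1 = ‖A_1−P‖ = 6.8007;  C_1 = 7.5301 → slack
cable 2: L_2 = ‖A_2−P‖ = 2.5000;  C_2 = 2.9706 → slack
cable 3: L_3 = ‖A_3−P‖ = 4.2720;  C_3 = 4.2720 → taut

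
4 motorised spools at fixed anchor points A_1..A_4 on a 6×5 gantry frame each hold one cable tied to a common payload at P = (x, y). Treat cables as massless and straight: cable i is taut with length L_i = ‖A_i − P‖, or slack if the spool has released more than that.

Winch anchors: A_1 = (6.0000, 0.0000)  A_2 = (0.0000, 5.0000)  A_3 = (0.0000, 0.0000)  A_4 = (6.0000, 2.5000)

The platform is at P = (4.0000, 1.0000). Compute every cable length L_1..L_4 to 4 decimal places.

(2.2361, 5.6569, 4.1231, 2.5000)

cable 1: Δx=2.0000, Δy=-1.0000; L_1 = √(Δx²+Δy²) = 2.2361
cable 2: Δx=-4.0000, Δy=4.0000; L_2 = √(Δx²+Δy²) = 5.6569
cable 3: Δx=-4.0000, Δy=-1.0000; L_3 = √(Δx²+Δy²) = 4.1231
cable 4: Δx=2.0000, Δy=1.5000; L_4 = √(Δx²+Δy²) = 2.5000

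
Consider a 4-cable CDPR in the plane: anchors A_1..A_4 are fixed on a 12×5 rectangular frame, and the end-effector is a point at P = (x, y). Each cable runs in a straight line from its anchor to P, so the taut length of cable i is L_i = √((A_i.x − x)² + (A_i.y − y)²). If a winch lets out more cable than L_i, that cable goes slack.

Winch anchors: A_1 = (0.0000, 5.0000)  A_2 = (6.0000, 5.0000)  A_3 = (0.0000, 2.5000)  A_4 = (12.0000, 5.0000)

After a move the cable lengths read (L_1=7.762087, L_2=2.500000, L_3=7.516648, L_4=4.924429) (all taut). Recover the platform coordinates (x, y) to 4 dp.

(7.5000, 3.0000)

circle eqns → linear via eq_j − eq_1; set q_j = A_j·A_j − L_j²
q_1 = 0.0000+25.0000−60.2500 = -35.2500
-12.0000·x + 0.0000·y = q_1−q_2 = -90.0000
0.0000·x + 5.0000·y = q_1−q_3 = 15.0000
-24.0000·x + 0.0000·y = q_1−q_4 = -180.0000
solve first two rows → x=7.5000, y=3.0000
check cable 4: ‖A_4−P‖² = 24.2500 ≈ L_4² = 24.2500 ✓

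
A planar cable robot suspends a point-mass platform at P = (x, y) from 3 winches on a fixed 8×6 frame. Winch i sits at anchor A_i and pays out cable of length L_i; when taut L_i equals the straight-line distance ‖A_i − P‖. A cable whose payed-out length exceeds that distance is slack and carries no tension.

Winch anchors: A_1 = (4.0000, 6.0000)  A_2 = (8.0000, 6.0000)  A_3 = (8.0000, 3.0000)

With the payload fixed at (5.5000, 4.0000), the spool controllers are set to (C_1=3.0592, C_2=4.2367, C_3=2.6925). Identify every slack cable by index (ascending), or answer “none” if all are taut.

cable 1: L_1 = ‖A_1−P‖ = 2.5000;  C_1 = 3.0592 → slack
cable 2: L_2 = ‖A_2−P‖ = 3.2016;  C_2 = 4.2367 → slack
cable 3: L_3 = ‖A_3−P‖ = 2.6926;  C_3 = 2.6925 → taut

1, 2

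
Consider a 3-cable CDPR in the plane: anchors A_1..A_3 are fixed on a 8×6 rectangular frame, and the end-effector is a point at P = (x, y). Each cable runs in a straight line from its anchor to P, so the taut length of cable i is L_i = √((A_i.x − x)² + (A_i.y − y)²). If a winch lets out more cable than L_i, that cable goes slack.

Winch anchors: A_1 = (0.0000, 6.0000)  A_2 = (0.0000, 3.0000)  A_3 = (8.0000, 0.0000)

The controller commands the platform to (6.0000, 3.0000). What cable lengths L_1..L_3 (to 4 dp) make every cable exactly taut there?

cable 1: Δx=-6.0000, Δy=3.0000; L_1 = √(Δx²+Δy²) = 6.7082
cable 2: Δx=-6.0000, Δy=0.0000; L_2 = √(Δx²+Δy²) = 6.0000
cable 3: Δx=2.0000, Δy=-3.0000; L_3 = √(Δx²+Δy²) = 3.6056

(6.7082, 6.0000, 3.6056)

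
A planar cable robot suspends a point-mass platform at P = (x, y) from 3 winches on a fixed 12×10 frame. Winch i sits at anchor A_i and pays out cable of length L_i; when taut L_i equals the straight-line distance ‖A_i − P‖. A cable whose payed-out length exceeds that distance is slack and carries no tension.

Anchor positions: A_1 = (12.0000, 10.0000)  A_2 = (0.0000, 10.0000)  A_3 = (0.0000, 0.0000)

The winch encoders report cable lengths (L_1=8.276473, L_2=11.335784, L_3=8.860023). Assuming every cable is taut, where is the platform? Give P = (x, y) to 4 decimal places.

(8.5000, 2.5000)

each cable: (A_i−P)·(A_i−P) = L_i²; let q_i = ‖A_i‖²−L_i²
q_1 = 144.0000+100.0000−68.5000 = 175.5000
row 1: 24.0000x + 0.0000y = 204.0000  (q_2=-28.5000)
row 2: 24.0000x + 20.0000y = 254.0000  (q_3=-78.5000)
Cramer on rows 1–2 → x = 8.5000, y = 2.5000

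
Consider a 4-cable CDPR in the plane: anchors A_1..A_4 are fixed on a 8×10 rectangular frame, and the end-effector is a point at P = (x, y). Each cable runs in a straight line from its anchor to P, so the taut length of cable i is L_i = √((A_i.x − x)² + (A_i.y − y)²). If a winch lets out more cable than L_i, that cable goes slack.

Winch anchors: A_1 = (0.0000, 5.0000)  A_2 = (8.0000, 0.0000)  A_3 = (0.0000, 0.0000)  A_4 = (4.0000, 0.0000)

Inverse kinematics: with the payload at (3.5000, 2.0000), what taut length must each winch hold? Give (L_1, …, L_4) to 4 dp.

(4.6098, 4.9244, 4.0311, 2.0616)

L_1: Δ = A_1−P = (-3.5000, 3.0000) → ‖Δ‖ = √21.2500 = 4.6098
L_2: Δ = A_2−P = (4.5000, -2.0000) → ‖Δ‖ = √24.2500 = 4.9244
L_3: Δ = A_3−P = (-3.5000, -2.0000) → ‖Δ‖ = √16.2500 = 4.0311
L_4: Δ = A_4−P = (0.5000, -2.0000) → ‖Δ‖ = √4.2500 = 2.0616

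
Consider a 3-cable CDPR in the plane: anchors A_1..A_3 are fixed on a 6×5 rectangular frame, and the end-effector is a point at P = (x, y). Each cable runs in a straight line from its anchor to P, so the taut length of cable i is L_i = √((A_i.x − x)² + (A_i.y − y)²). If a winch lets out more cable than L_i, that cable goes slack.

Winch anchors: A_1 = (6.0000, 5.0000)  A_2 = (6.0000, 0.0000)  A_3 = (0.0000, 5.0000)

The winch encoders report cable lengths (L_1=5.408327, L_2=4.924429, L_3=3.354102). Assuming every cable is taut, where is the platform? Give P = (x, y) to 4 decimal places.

(1.5000, 2.0000)

expand ‖A_i−P‖²=L_i² and subtract eq 1 (c_i ≔ ‖A_i‖²−L_i²)
c_1 = 36.0000+25.0000−29.2500 = 31.7500
eq1−eq2 → [0.0000  10.0000]·P = 20.0000
eq1−eq3 → [12.0000  0.0000]·P = 18.0000
2×2 solve → P = (1.5000, 2.0000)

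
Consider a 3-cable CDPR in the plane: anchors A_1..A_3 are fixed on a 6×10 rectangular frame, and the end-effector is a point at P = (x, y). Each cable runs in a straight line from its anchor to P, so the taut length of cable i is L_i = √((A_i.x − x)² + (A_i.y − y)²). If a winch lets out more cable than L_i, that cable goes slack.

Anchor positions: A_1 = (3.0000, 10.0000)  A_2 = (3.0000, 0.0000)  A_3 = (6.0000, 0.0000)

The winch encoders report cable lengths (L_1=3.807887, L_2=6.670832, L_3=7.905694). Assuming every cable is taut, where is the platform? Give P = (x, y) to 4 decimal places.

each cable: (A_i−P)·(A_i−P) = L_i²; let q_i = ‖A_i‖²−L_i²
q_1 = 9.0000+100.0000−14.5000 = 94.5000
row 1: 0.0000x + 20.0000y = 130.0000  (q_2=-35.5000)
row 2: -6.0000x + 20.0000y = 121.0000  (q_3=-26.5000)
Cramer on rows 1–2 → x = 1.5000, y = 6.5000

(1.5000, 6.5000)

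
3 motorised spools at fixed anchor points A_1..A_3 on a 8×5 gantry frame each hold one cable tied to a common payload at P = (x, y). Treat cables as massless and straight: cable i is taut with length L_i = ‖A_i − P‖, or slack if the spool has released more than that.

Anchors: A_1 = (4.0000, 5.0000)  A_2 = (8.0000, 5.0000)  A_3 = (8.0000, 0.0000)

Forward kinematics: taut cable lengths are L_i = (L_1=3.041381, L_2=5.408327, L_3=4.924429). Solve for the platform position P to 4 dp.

(3.5000, 2.0000)

circle eqns → linear via eq_j − eq_1; set q_j = A_j·A_j − L_j²
q_1 = 16.0000+25.0000−9.2500 = 31.7500
-8.0000·x + 0.0000·y = q_1−q_2 = -28.0000
-8.0000·x + 10.0000·y = q_1−q_3 = -8.0000
solve first two rows → x=3.5000, y=2.0000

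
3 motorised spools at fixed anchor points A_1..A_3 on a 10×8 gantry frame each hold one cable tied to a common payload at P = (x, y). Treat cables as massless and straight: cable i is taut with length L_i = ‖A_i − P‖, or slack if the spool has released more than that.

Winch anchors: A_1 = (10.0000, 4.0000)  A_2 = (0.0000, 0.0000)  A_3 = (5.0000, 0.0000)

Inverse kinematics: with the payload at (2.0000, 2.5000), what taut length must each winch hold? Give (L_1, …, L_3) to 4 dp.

L_1: Δ = A_1−P = (8.0000, 1.5000) → ‖Δ‖ = √66.2500 = 8.1394
L_2: Δ = A_2−P = (-2.0000, -2.5000) → ‖Δ‖ = √10.2500 = 3.2016
L_3: Δ = A_3−P = (3.0000, -2.5000) → ‖Δ‖ = √15.2500 = 3.9051

(8.1394, 3.2016, 3.9051)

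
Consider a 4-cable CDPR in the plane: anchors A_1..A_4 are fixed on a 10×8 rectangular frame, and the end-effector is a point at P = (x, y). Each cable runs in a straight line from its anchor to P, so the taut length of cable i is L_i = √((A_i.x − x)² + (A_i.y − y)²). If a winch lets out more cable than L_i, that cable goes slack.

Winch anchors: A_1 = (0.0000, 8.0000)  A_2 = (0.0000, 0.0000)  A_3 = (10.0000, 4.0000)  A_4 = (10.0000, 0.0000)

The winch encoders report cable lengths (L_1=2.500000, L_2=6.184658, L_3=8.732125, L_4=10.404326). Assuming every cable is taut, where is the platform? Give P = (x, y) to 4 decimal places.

(1.5000, 6.0000)

expand ‖A_i−P‖²=L_i² and subtract eq 1 (q_i ≔ ‖A_i‖²−L_i²)
q_1 = 0.0000+64.0000−6.2500 = 57.7500
eq1−eq2 → [0.0000  16.0000]·P = 96.0000
eq1−eq3 → [-20.0000  8.0000]·P = 18.0000
eq1−eq4 → [-20.0000  16.0000]·P = 66.0000
2×2 solve → P = (1.5000, 6.0000)
check cable 4: ‖A_4−P‖² = 108.2500 ≈ L_4² = 108.2500 ✓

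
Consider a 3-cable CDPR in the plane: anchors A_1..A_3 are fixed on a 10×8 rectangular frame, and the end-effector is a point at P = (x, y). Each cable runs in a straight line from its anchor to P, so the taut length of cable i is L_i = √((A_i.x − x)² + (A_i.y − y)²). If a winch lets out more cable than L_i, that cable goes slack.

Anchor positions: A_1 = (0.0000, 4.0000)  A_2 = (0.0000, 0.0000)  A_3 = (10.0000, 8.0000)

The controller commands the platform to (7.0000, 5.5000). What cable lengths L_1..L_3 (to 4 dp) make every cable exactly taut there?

(7.1589, 8.9022, 3.9051)

L_1 = √((0.0000−7.0000)² + (4.0000−5.5000)²) = 7.1589
L_2 = √((0.0000−7.0000)² + (0.0000−5.5000)²) = 8.9022
L_3 = √((10.0000−7.0000)² + (8.0000−5.5000)²) = 3.9051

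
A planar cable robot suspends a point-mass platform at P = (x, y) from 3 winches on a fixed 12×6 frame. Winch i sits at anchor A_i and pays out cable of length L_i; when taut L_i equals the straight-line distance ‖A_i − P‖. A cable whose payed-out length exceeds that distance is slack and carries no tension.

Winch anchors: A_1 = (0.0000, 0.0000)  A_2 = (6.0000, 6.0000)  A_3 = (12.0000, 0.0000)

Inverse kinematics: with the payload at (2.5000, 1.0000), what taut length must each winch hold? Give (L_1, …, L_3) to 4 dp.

(2.6926, 6.1033, 9.5525)

cable 1: Δx=-2.5000, Δy=-1.0000; L_1 = √(Δx²+Δy²) = 2.6926
cable 2: Δx=3.5000, Δy=5.0000; L_2 = √(Δx²+Δy²) = 6.1033
cable 3: Δx=9.5000, Δy=-1.0000; L_3 = √(Δx²+Δy²) = 9.5525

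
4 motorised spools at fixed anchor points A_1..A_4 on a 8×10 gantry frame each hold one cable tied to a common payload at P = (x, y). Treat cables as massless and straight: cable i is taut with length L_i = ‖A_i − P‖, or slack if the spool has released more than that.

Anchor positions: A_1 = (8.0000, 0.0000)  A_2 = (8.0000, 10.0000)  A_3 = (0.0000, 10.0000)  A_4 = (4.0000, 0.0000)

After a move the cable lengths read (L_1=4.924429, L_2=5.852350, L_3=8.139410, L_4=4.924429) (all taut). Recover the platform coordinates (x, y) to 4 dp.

expand ‖A_i−P‖²=L_i² and subtract eq 1 (c_i ≔ ‖A_i‖²−L_i²)
c_1 = 64.0000+0.0000−24.2500 = 39.7500
eq1−eq2 → [0.0000  -20.0000]·P = -90.0000
eq1−eq3 → [16.0000  -20.0000]·P = 6.0000
eq1−eq4 → [8.0000  0.0000]·P = 48.0000
2×2 solve → P = (6.0000, 4.5000)
check cable 4: ‖A_4−P‖² = 24.2500 ≈ L_4² = 24.2500 ✓

(6.0000, 4.5000)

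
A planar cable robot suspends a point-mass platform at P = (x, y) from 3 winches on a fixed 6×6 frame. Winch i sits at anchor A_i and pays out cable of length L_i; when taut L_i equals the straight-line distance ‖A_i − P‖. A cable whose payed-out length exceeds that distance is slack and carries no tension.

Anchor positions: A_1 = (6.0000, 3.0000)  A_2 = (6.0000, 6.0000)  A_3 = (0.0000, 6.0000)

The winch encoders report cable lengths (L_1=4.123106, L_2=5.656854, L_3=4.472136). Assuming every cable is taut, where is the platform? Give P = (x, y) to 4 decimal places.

(2.0000, 2.0000)

expand ‖A_i−P‖²=L_i² and subtract eq 1 (c_i ≔ ‖A_i‖²−L_i²)
c_1 = 36.0000+9.0000−17.0000 = 28.0000
eq1−eq2 → [0.0000  -6.0000]·P = -12.0000
eq1−eq3 → [12.0000  -6.0000]·P = 12.0000
2×2 solve → P = (2.0000, 2.0000)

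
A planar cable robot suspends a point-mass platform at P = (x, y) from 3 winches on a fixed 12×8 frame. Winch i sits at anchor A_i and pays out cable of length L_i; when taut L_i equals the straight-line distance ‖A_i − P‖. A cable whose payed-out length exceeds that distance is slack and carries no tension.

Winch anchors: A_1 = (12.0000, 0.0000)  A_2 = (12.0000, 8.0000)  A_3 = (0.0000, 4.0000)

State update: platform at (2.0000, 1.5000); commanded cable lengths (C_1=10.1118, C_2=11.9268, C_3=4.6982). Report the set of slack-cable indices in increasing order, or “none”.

3

i=1: geometric 10.1119 vs commanded 10.1118 ⇒ taut
i=2: geometric 11.9269 vs commanded 11.9268 ⇒ taut
i=3: geometric 3.2016 vs commanded 4.6982 ⇒ slack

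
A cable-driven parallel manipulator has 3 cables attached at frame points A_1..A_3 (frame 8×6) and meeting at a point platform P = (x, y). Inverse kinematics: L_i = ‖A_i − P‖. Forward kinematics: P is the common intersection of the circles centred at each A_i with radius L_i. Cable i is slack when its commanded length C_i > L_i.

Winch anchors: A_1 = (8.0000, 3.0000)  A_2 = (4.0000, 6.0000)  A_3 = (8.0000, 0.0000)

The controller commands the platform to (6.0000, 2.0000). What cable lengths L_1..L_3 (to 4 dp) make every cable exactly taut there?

(2.2361, 4.4721, 2.8284)

L_1: Δ = A_1−P = (2.0000, 1.0000) → ‖Δ‖ = √5.0000 = 2.2361
L_2: Δ = A_2−P = (-2.0000, 4.0000) → ‖Δ‖ = √20.0000 = 4.4721
L_3: Δ = A_3−P = (2.0000, -2.0000) → ‖Δ‖ = √8.0000 = 2.8284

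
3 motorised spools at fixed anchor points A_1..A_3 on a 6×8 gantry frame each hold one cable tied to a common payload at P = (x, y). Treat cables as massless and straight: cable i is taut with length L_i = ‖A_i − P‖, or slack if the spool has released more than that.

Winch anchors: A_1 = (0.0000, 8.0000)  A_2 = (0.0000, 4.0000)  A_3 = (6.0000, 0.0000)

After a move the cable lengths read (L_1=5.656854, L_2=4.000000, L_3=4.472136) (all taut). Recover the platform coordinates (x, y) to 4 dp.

(4.0000, 4.0000)

expand ‖A_i−P‖²=L_i² and subtract eq 1 (c_i ≔ ‖A_i‖²−L_i²)
c_1 = 0.0000+64.0000−32.0000 = 32.0000
eq1−eq2 → [0.0000  8.0000]·P = 32.0000
eq1−eq3 → [-12.0000  16.0000]·P = 16.0000
2×2 solve → P = (4.0000, 4.0000)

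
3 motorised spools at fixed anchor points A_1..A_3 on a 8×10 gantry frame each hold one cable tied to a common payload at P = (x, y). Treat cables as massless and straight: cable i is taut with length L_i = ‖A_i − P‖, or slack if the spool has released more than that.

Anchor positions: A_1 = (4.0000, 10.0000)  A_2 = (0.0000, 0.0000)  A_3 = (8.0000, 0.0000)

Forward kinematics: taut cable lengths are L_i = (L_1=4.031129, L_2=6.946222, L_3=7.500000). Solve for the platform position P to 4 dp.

(3.5000, 6.0000)

circle eqns → linear via eq_j − eq_1; set c_j = A_j·A_j − L_j²
c_1 = 16.0000+100.0000−16.2500 = 99.7500
8.0000·x + 20.0000·y = c_1−c_2 = 148.0000
-8.0000·x + 20.0000·y = c_1−c_3 = 92.0000
solve first two rows → x=3.5000, y=6.0000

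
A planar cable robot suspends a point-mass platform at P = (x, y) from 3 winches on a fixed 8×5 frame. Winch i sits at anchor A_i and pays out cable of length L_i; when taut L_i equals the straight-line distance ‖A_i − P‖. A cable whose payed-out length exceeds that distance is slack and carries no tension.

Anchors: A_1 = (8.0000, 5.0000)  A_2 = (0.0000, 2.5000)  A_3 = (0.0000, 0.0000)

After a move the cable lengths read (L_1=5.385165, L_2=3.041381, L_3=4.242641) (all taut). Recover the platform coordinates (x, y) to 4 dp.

circle eqns → linear via eq_j − eq_1; set k_j = A_j·A_j − L_j²
k_1 = 64.0000+25.0000−29.0000 = 60.0000
16.0000·x + 5.0000·y = k_1−k_2 = 63.0000
16.0000·x + 10.0000·y = k_1−k_3 = 78.0000
solve first two rows → x=3.0000, y=3.0000

(3.0000, 3.0000)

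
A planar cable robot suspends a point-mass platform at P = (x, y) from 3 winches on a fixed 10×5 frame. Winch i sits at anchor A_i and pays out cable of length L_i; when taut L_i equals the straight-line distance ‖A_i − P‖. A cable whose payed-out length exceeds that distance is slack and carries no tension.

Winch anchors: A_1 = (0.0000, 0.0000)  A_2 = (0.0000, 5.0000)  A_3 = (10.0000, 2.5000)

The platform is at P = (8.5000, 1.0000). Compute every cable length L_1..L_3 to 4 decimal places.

L_1 = √((0.0000−8.5000)² + (0.0000−1.0000)²) = 8.5586
L_2 = √((0.0000−8.5000)² + (5.0000−1.0000)²) = 9.3941
L_3 = √((10.0000−8.5000)² + (2.5000−1.0000)²) = 2.1213

(8.5586, 9.3941, 2.1213)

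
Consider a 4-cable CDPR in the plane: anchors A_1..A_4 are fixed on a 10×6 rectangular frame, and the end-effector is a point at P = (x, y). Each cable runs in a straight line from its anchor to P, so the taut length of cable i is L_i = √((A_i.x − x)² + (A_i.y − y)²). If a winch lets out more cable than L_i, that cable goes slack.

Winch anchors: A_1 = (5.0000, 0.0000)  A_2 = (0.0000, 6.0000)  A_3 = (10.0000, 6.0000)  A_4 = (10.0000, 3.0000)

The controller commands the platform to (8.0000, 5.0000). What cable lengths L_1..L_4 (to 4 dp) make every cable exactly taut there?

(5.8310, 8.0623, 2.2361, 2.8284)

cable 1: Δx=-3.0000, Δy=-5.0000; L_1 = √(Δx²+Δy²) = 5.8310
cable 2: Δx=-8.0000, Δy=1.0000; L_2 = √(Δx²+Δy²) = 8.0623
cable 3: Δx=2.0000, Δy=1.0000; L_3 = √(Δx²+Δy²) = 2.2361
cable 4: Δx=2.0000, Δy=-2.0000; L_4 = √(Δx²+Δy²) = 2.8284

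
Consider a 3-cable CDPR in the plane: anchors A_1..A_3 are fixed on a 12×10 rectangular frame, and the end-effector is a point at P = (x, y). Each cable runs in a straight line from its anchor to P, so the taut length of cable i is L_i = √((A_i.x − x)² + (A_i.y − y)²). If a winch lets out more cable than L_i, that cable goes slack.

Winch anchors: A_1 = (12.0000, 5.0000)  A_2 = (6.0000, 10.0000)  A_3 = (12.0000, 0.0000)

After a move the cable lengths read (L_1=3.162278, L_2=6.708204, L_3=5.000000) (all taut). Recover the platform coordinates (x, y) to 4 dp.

each cable: (A_i−P)·(A_i−P) = L_i²; let q_i = ‖A_i‖²−L_i²
q_1 = 144.0000+25.0000−10.0000 = 159.0000
row 1: 12.0000x − 10.0000y = 68.0000  (q_2=91.0000)
row 2: 0.0000x + 10.0000y = 40.0000  (q_3=119.0000)
Cramer on rows 1–2 → x = 9.0000, y = 4.0000

(9.0000, 4.0000)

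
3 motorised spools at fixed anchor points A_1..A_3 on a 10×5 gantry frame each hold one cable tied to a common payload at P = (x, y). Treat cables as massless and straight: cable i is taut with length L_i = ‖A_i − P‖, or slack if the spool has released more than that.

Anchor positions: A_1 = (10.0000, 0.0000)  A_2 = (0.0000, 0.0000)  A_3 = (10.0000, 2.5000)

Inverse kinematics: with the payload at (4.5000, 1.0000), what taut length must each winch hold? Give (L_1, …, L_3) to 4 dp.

(5.5902, 4.6098, 5.7009)

L_1: Δ = A_1−P = (5.5000, -1.0000) → ‖Δ‖ = √31.2500 = 5.5902
L_2: Δ = A_2−P = (-4.5000, -1.0000) → ‖Δ‖ = √21.2500 = 4.6098
L_3: Δ = A_3−P = (5.5000, 1.5000) → ‖Δ‖ = √32.5000 = 5.7009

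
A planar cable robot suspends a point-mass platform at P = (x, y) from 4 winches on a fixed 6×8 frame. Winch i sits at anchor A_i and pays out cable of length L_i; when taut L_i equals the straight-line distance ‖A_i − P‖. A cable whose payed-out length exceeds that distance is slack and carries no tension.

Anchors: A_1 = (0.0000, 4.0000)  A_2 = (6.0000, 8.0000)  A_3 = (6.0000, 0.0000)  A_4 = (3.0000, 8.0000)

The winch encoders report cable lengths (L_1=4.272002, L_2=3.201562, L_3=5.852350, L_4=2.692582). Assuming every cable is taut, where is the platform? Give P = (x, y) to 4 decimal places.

each cable: (A_i−P)·(A_i−P) = L_i²; let k_i = ‖A_i‖²−L_i²
k_1 = 0.0000+16.0000−18.2500 = -2.2500
row 1: -12.0000x − 8.0000y = -92.0000  (k_2=89.7500)
row 2: -12.0000x + 8.0000y = -4.0000  (k_3=1.7500)
row 3: -6.0000x − 8.0000y = -68.0000  (k_4=65.7500)
Cramer on rows 1–2 → x = 4.0000, y = 5.5000
check cable 4: ‖A_4−P‖² = 7.2500 ≈ L_4² = 7.2500 ✓

(4.0000, 5.5000)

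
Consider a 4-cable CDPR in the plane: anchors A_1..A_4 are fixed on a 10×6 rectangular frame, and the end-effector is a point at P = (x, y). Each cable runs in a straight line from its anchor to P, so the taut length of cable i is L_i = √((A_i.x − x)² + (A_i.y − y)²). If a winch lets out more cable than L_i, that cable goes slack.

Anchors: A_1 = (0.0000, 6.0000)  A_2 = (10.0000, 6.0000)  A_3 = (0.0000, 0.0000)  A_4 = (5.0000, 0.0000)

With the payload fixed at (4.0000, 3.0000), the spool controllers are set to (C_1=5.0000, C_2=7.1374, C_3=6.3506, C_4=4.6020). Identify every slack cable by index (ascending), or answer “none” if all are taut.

i=1: geometric 5.0000 vs commanded 5.0000 ⇒ taut
i=2: geometric 6.7082 vs commanded 7.1374 ⇒ slack
i=3: geometric 5.0000 vs commanded 6.3506 ⇒ slack
i=4: geometric 3.1623 vs commanded 4.6020 ⇒ slack

2, 3, 4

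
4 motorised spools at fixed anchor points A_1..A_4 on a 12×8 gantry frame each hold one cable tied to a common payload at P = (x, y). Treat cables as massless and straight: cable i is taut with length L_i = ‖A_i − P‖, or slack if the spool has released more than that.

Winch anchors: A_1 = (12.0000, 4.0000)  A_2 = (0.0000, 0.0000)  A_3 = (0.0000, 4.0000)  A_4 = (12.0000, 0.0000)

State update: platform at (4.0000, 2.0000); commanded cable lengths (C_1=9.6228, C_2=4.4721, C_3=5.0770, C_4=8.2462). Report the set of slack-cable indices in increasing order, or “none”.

cable 1: √((8.0000)²+(2.0000)²)=8.2462, C_1=9.6228: slack
cable 2: √((-4.0000)²+(-2.0000)²)=4.4721, C_2=4.4721: taut
cable 3: √((-4.0000)²+(2.0000)²)=4.4721, C_3=5.0770: slack
cable 4: √((8.0000)²+(-2.0000)²)=8.2462, C_4=8.2462: taut

1, 3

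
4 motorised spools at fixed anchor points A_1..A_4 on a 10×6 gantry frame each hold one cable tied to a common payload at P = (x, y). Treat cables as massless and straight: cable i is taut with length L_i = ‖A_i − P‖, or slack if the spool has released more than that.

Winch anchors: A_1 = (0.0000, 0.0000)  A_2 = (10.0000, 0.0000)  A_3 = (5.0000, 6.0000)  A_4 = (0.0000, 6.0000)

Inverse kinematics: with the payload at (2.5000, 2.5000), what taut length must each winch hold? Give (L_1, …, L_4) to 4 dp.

(3.5355, 7.9057, 4.3012, 4.3012)

L_1: Δ = A_1−P = (-2.5000, -2.5000) → ‖Δ‖ = √12.5000 = 3.5355
L_2: Δ = A_2−P = (7.5000, -2.5000) → ‖Δ‖ = √62.5000 = 7.9057
L_3: Δ = A_3−P = (2.5000, 3.5000) → ‖Δ‖ = √18.5000 = 4.3012
L_4: Δ = A_4−P = (-2.5000, 3.5000) → ‖Δ‖ = √18.5000 = 4.3012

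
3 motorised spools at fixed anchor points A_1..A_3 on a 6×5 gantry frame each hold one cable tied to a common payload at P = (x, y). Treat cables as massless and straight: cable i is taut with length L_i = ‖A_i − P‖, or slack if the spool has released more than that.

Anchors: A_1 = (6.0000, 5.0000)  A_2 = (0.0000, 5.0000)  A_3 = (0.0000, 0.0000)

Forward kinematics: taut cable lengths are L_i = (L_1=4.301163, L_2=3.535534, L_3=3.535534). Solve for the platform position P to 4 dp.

each cable: (A_i−P)·(A_i−P) = L_i²; let k_i = ‖A_i‖²−L_i²
k_1 = 36.0000+25.0000−18.5000 = 42.5000
row 1: 12.0000x + 0.0000y = 30.0000  (k_2=12.5000)
row 2: 12.0000x + 10.0000y = 55.0000  (k_3=-12.5000)
Cramer on rows 1–2 → x = 2.5000, y = 2.5000

(2.5000, 2.5000)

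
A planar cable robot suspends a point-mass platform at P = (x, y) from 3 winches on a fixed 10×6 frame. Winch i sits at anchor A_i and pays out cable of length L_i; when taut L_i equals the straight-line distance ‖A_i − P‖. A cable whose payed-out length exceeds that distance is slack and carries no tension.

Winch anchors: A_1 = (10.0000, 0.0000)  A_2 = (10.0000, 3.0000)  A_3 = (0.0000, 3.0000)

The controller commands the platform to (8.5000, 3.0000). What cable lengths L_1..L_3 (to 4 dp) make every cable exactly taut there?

(3.3541, 1.5000, 8.5000)

L_1 = √((10.0000−8.5000)² + (0.0000−3.0000)²) = 3.3541
L_2 = √((10.0000−8.5000)² + (3.0000−3.0000)²) = 1.5000
L_3 = √((0.0000−8.5000)² + (3.0000−3.0000)²) = 8.5000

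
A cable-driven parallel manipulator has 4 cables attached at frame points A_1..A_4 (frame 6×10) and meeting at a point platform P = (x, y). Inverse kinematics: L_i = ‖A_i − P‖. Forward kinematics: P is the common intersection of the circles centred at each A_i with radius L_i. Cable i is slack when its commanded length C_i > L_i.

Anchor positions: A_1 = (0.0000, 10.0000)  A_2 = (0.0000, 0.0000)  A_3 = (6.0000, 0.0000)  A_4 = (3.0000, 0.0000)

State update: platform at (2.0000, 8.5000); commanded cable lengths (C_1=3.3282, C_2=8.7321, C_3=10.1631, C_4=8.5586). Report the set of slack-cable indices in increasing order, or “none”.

cable 1: L_1 = ‖A_1−P‖ = 2.5000;  C_1 = 3.3282 → slack
cable 2: L_2 = ‖A_2−P‖ = 8.7321;  C_2 = 8.7321 → taut
cable 3: L_3 = ‖A_3−P‖ = 9.3941;  C_3 = 10.1631 → slack
cable 4: L_4 = ‖A_4−P‖ = 8.5586;  C_4 = 8.5586 → taut

1, 3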